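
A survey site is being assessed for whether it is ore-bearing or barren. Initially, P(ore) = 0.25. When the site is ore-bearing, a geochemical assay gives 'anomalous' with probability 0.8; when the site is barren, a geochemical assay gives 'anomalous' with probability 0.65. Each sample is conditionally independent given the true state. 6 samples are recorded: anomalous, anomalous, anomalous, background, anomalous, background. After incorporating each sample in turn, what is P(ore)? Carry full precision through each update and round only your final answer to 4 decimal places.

After 'anomalous': P(ore) = 0.8·0.2500 / (0.8·0.2500 + 0.65·0.7500) ≈ 0.2909
After 'anomalous': P(ore) = 0.8·0.2909 / (0.8·0.2909 + 0.65·0.7091) ≈ 0.3355
After 'anomalous': P(ore) = 0.8·0.3355 / (0.8·0.3355 + 0.65·0.6645) ≈ 0.3833
After 'background': P(ore) = 0.2·0.3833 / (0.2·0.3833 + 0.35·0.6167) ≈ 0.2621
After 'anomalous': P(ore) = 0.8·0.2621 / (0.8·0.2621 + 0.65·0.7379) ≈ 0.3041
After 'background': P(ore) = 0.2·0.3041 / (0.2·0.3041 + 0.35·0.6959) ≈ 0.1998

0.1998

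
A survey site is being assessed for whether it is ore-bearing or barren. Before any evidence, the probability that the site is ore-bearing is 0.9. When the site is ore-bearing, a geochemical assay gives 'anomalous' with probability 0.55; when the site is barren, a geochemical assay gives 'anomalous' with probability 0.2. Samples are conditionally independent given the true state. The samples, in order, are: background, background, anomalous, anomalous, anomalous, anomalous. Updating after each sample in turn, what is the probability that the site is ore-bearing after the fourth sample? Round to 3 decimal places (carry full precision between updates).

After 'background': P(ore) = 0.45·0.9000 / (0.45·0.9000 + 0.8·0.1000) ≈ 0.8351
After 'background': P(ore) = 0.45·0.8351 / (0.45·0.8351 + 0.8·0.1649) ≈ 0.7401
After 'anomalous': P(ore) = 0.55·0.7401 / (0.55·0.7401 + 0.2·0.2599) ≈ 0.8868
After 'anomalous': P(ore) = 0.55·0.8868 / (0.55·0.8868 + 0.2·0.1132) ≈ 0.9556

0.956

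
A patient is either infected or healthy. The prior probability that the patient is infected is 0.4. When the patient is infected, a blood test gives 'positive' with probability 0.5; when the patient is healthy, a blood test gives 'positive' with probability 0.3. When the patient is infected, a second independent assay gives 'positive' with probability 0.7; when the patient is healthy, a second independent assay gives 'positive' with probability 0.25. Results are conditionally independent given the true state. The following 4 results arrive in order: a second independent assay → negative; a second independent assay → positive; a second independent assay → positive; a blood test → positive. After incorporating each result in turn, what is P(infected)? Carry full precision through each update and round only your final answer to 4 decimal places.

Each posterior becomes the prior for the next update.
After a second independent assay='negative': P(infected) = 0.3·0.4000 / (0.3·0.4000 + 0.75·0.6000) ≈ 0.2105
After a second independent assay='positive': P(infected) = 0.7·0.2105 / (0.7·0.2105 + 0.25·0.7895) ≈ 0.4275
After a second independent assay='positive': P(infected) = 0.7·0.4275 / (0.7·0.4275 + 0.25·0.5725) ≈ 0.6764
After a blood test='positive': P(infected) = 0.5·0.6764 / (0.5·0.6764 + 0.3·0.3236) ≈ 0.7770

0.7770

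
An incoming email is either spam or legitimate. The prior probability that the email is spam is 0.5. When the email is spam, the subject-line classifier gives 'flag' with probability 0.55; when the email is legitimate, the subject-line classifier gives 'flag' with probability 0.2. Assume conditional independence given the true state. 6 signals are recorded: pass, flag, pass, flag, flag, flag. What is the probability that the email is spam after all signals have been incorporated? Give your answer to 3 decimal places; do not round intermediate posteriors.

0.948

After 'pass': P(spam) = 0.45·0.5000 / (0.45·0.5000 + 0.8·0.5000) ≈ 0.3600
After 'flag': P(spam) = 0.55·0.3600 / (0.55·0.3600 + 0.2·0.6400) ≈ 0.6074
After 'pass': P(spam) = 0.45·0.6074 / (0.45·0.6074 + 0.8·0.3926) ≈ 0.4653
After 'flag': P(spam) = 0.55·0.4653 / (0.55·0.4653 + 0.2·0.5347) ≈ 0.7053
After 'flag': P(spam) = 0.55·0.7053 / (0.55·0.7053 + 0.2·0.2947) ≈ 0.8681
After 'flag': P(spam) = 0.55·0.8681 / (0.55·0.8681 + 0.2·0.1319) ≈ 0.9476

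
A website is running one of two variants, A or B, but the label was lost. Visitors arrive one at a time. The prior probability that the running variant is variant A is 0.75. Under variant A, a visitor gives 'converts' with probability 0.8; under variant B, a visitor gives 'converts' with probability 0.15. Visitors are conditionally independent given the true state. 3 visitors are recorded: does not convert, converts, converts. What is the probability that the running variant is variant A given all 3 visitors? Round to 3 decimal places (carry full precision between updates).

0.953

After 'does not convert': P(A) = 0.2·0.7500 / (0.2·0.7500 + 0.85·0.2500) ≈ 0.4138
After 'converts': P(A) = 0.8·0.4138 / (0.8·0.4138 + 0.15·0.5862) ≈ 0.7901
After 'converts': P(A) = 0.8·0.7901 / (0.8·0.7901 + 0.15·0.2099) ≈ 0.9526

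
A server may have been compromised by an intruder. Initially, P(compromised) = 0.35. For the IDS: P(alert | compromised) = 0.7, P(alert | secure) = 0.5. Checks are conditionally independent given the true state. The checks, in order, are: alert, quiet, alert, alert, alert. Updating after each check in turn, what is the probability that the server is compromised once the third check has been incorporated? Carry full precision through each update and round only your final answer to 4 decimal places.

After 'alert': P(compromised) = 0.7·0.3500 / (0.7·0.3500 + 0.5·0.6500) ≈ 0.4298
After 'quiet': P(compromised) = 0.3·0.4298 / (0.3·0.4298 + 0.5·0.5702) ≈ 0.3114
After 'alert': P(compromised) = 0.7·0.3114 / (0.7·0.3114 + 0.5·0.6886) ≈ 0.3877

0.3877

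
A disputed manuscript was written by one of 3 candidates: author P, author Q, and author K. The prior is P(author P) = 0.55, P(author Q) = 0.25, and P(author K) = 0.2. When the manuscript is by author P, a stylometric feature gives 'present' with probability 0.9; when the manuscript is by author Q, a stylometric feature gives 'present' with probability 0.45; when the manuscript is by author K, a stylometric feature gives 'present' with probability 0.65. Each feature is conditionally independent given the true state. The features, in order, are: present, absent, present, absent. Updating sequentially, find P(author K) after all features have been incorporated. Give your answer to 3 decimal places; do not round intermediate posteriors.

0.344

After 'present': normaliser = 0.9·0.5500 + 0.45·0.2500 + 0.65·0.2000; P(author P) ≈ 0.6712, P(author Q) ≈ 0.1525, P(author K) ≈ 0.1763
After 'absent': normaliser = 0.1·0.6712 + 0.55·0.1525 + 0.35·0.1763; P(author P) ≈ 0.3155, P(author Q) ≈ 0.3944, P(author K) ≈ 0.2900
After 'present': normaliser = 0.9·0.3155 + 0.45·0.3944 + 0.65·0.2900; P(author P) ≈ 0.4369, P(author Q) ≈ 0.2731, P(author K) ≈ 0.2900
After 'absent': normaliser = 0.1·0.4369 + 0.55·0.2731 + 0.35·0.2900; P(author P) ≈ 0.1479, P(author Q) ≈ 0.5084, P(author K) ≈ 0.3437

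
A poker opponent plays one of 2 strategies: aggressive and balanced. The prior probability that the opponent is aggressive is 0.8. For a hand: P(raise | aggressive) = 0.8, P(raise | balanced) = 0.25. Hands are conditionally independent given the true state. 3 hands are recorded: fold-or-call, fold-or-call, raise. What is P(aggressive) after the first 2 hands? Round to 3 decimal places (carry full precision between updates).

After 'fold-or-call': P(aggressive) = 0.2·0.8000 / (0.2·0.8000 + 0.75·0.2000) ≈ 0.5161
After 'fold-or-call': P(aggressive) = 0.2·0.5161 / (0.2·0.5161 + 0.75·0.4839) ≈ 0.2215

0.221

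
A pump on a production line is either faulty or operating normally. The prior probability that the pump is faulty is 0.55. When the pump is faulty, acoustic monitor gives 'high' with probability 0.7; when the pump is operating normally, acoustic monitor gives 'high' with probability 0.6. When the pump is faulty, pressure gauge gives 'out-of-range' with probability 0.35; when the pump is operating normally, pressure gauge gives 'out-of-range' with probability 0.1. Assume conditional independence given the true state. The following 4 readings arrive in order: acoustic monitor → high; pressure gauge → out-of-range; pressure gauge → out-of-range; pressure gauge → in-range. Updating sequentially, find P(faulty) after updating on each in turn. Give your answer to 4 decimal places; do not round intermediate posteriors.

Each posterior becomes the prior for the next update.
After acoustic monitor='high': P(faulty) = 0.7·0.5500 / (0.7·0.5500 + 0.6·0.4500) ≈ 0.5878
After pressure gauge='out-of-range': P(faulty) = 0.35·0.5878 / (0.35·0.5878 + 0.1·0.4122) ≈ 0.8331
After pressure gauge='out-of-range': P(faulty) = 0.35·0.8331 / (0.35·0.8331 + 0.1·0.1669) ≈ 0.9459
After pressure gauge='in-range': P(faulty) = 0.65·0.9459 / (0.65·0.9459 + 0.9·0.0541) ≈ 0.9266

0.9266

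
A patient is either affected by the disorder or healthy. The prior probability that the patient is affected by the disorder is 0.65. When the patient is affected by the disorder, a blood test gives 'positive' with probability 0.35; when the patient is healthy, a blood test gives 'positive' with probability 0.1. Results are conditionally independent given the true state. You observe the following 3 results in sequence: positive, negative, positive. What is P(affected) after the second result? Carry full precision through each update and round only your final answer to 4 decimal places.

Apply Bayes' rule sequentially, carrying P(affected) forward.
After 'positive': P(affected) = 0.35·0.6500 / (0.35·0.6500 + 0.1·0.3500) ≈ 0.8667
After 'negative': P(affected) = 0.65·0.8667 / (0.65·0.8667 + 0.9·0.1333) ≈ 0.8244

0.8244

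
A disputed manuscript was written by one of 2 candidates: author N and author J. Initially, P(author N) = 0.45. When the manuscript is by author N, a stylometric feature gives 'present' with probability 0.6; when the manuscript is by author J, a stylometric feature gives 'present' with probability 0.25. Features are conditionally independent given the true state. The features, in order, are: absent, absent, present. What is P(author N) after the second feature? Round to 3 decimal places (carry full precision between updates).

0.189

After 'absent': P(author N) = 0.4·0.4500 / (0.4·0.4500 + 0.75·0.5500) ≈ 0.3038
After 'absent': P(author N) = 0.4·0.3038 / (0.4·0.3038 + 0.75·0.6962) ≈ 0.1888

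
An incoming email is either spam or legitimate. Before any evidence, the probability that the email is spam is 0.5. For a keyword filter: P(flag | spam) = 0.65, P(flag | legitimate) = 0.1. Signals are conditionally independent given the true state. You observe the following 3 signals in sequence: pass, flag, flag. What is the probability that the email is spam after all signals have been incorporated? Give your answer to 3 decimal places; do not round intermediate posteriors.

0.943

After 'pass': P(spam) = 0.35·0.5000 / (0.35·0.5000 + 0.9·0.5000) ≈ 0.2800
After 'flag': P(spam) = 0.65·0.2800 / (0.65·0.2800 + 0.1·0.7200) ≈ 0.7165
After 'flag': P(spam) = 0.65·0.7165 / (0.65·0.7165 + 0.1·0.2835) ≈ 0.9426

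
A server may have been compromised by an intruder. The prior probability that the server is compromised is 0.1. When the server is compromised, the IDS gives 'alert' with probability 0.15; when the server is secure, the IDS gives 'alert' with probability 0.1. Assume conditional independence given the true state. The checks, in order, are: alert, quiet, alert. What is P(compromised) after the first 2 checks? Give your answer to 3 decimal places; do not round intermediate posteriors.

0.136

After 'alert': P(compromised) = 0.15·0.1000 / (0.15·0.1000 + 0.1·0.9000) ≈ 0.1429
After 'quiet': P(compromised) = 0.85·0.1429 / (0.85·0.1429 + 0.9·0.8571) ≈ 0.1360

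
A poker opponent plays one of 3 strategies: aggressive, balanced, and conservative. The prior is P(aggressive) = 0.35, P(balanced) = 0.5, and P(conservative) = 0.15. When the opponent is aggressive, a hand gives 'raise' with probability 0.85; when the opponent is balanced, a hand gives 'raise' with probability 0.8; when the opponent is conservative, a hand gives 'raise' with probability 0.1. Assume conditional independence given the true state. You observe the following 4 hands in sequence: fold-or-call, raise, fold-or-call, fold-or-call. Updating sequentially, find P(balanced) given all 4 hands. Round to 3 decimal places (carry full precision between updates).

0.211

After 'fold-or-call': normaliser = 0.15·0.3500 + 0.2·0.5000 + 0.9·0.1500; P(aggressive) ≈ 0.1826, P(balanced) ≈ 0.3478, P(conservative) ≈ 0.4696
After 'raise': normaliser = 0.85·0.1826 + 0.8·0.3478 + 0.1·0.4696; P(aggressive) ≈ 0.3231, P(balanced) ≈ 0.5792, P(conservative) ≈ 0.0977
After 'fold-or-call': normaliser = 0.15·0.3231 + 0.2·0.5792 + 0.9·0.0977; P(aggressive) ≈ 0.1921, P(balanced) ≈ 0.4592, P(conservative) ≈ 0.3487
After 'fold-or-call': normaliser = 0.15·0.1921 + 0.2·0.4592 + 0.9·0.3487; P(aggressive) ≈ 0.0663, P(balanced) ≈ 0.2114, P(conservative) ≈ 0.7223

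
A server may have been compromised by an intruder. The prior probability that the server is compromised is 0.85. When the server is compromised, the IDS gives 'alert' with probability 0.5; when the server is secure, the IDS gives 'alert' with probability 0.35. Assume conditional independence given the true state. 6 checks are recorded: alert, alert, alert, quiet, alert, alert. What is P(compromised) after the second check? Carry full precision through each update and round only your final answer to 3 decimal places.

Each posterior becomes the prior for the next update.
After 'alert': P(compromised) = 0.5·0.8500 / (0.5·0.8500 + 0.35·0.1500) ≈ 0.8901
After 'alert': P(compromised) = 0.5·0.8901 / (0.5·0.8901 + 0.35·0.1099) ≈ 0.9204

0.920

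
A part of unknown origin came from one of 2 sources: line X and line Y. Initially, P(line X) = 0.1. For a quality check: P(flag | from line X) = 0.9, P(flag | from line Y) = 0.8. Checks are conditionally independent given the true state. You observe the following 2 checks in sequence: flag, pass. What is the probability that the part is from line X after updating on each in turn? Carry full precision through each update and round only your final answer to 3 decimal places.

0.059

After 'flag': P(line X) = 0.9·0.1000 / (0.9·0.1000 + 0.8·0.9000) ≈ 0.1111
After 'pass': P(line X) = 0.1·0.1111 / (0.1·0.1111 + 0.2·0.8889) ≈ 0.0588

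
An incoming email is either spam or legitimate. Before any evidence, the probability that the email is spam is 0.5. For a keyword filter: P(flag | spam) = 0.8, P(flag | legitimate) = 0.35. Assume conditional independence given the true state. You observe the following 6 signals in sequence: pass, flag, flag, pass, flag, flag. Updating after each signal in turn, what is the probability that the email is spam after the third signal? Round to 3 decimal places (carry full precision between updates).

After 'pass': P(spam) = 0.2·0.5000 / (0.2·0.5000 + 0.65·0.5000) ≈ 0.2353
After 'flag': P(spam) = 0.8·0.2353 / (0.8·0.2353 + 0.35·0.7647) ≈ 0.4129
After 'flag': P(spam) = 0.8·0.4129 / (0.8·0.4129 + 0.35·0.5871) ≈ 0.6165

0.616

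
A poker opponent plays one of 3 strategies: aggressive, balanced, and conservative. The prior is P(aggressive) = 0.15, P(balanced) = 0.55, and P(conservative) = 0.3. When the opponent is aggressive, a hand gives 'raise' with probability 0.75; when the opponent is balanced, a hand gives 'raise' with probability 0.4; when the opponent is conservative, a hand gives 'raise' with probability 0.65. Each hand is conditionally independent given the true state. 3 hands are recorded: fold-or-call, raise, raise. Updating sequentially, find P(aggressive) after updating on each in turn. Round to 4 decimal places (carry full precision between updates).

0.1784

Apply Bayes' rule sequentially, carrying P(aggressive) forward.
After 'fold-or-call': normaliser = 0.25·0.1500 + 0.6·0.5500 + 0.35·0.3000; P(aggressive) ≈ 0.0794, P(balanced) ≈ 0.6984, P(conservative) ≈ 0.2222
After 'raise': normaliser = 0.75·0.0794 + 0.4·0.6984 + 0.65·0.2222; P(aggressive) ≈ 0.1232, P(balanced) ≈ 0.5780, P(conservative) ≈ 0.2989
After 'raise': normaliser = 0.75·0.1232 + 0.4·0.5780 + 0.65·0.2989; P(aggressive) ≈ 0.1784, P(balanced) ≈ 0.4465, P(conservative) ≈ 0.3751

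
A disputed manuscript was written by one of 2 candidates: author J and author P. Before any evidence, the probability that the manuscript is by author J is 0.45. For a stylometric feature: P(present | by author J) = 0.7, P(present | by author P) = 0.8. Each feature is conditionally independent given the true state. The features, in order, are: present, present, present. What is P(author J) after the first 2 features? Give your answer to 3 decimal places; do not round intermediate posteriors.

After 'present': P(author J) = 0.7·0.4500 / (0.7·0.4500 + 0.8·0.5500) ≈ 0.4172
After 'present': P(author J) = 0.7·0.4172 / (0.7·0.4172 + 0.8·0.5828) ≈ 0.3852

0.385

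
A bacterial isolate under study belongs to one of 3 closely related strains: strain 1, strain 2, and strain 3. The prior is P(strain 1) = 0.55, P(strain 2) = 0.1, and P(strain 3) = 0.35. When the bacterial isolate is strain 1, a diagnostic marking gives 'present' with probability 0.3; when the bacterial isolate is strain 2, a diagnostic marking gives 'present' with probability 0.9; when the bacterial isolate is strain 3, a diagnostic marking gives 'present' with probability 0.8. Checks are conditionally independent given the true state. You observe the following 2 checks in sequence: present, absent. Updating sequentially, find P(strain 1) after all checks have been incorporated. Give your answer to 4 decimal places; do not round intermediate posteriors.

0.6399

After 'present': normaliser = 0.3·0.5500 + 0.9·0.1000 + 0.8·0.3500; P(strain 1) ≈ 0.3084, P(strain 2) ≈ 0.1682, P(strain 3) ≈ 0.5234
After 'absent': normaliser = 0.7·0.3084 + 0.1·0.1682 + 0.2·0.5234; P(strain 1) ≈ 0.6399, P(strain 2) ≈ 0.0499, P(strain 3) ≈ 0.3102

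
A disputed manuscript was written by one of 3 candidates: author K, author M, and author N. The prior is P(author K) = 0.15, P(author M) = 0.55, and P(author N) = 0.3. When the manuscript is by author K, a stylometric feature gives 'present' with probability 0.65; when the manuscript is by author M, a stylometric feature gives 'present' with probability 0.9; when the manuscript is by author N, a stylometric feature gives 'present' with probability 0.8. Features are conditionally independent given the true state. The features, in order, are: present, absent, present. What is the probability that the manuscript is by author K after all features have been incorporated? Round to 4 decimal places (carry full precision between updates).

0.2110

Each posterior becomes the prior for the next update.
After 'present': normaliser = 0.65·0.1500 + 0.9·0.5500 + 0.8·0.3000; P(author K) ≈ 0.1171, P(author M) ≈ 0.5946, P(author N) ≈ 0.2883
After 'absent': normaliser = 0.35·0.1171 + 0.1·0.5946 + 0.2·0.2883; P(author K) ≈ 0.2593, P(author M) ≈ 0.3761, P(author N) ≈ 0.3647
After 'present': normaliser = 0.65·0.2593 + 0.9·0.3761 + 0.8·0.3647; P(author K) ≈ 0.2110, P(author M) ≈ 0.4238, P(author N) ≈ 0.3653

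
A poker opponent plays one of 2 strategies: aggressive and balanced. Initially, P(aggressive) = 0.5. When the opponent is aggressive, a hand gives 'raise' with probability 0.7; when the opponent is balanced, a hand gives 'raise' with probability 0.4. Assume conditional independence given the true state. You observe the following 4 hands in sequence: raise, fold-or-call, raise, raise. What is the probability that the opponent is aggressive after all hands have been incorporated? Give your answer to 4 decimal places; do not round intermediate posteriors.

0.7282

Apply Bayes' rule sequentially, carrying P(aggressive) forward.
After 'raise': P(aggressive) = 0.7·0.5000 / (0.7·0.5000 + 0.4·0.5000) ≈ 0.6364
After 'fold-or-call': P(aggressive) = 0.3·0.6364 / (0.3·0.6364 + 0.6·0.3636) ≈ 0.4667
After 'raise': P(aggressive) = 0.7·0.4667 / (0.7·0.4667 + 0.4·0.5333) ≈ 0.6049
After 'raise': P(aggressive) = 0.7·0.6049 / (0.7·0.6049 + 0.4·0.3951) ≈ 0.7282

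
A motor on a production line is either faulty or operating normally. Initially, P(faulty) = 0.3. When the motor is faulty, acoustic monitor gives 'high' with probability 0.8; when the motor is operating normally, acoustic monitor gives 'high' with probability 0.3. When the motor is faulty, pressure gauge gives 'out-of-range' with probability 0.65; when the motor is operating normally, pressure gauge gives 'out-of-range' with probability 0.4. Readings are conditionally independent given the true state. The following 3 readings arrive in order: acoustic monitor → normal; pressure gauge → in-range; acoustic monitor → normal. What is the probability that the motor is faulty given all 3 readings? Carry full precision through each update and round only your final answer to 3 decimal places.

After acoustic monitor='normal': P(faulty) = 0.2·0.3000 / (0.2·0.3000 + 0.7·0.7000) ≈ 0.1091
After pressure gauge='in-range': P(faulty) = 0.35·0.1091 / (0.35·0.1091 + 0.6·0.8909) ≈ 0.0667
After acoustic monitor='normal': P(faulty) = 0.2·0.0667 / (0.2·0.0667 + 0.7·0.9333) ≈ 0.0200

0.020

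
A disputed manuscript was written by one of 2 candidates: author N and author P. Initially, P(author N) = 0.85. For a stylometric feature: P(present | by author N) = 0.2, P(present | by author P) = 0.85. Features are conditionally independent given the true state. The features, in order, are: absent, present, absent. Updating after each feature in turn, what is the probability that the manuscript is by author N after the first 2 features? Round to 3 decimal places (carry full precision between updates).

Each posterior becomes the prior for the next update.
After 'absent': P(author N) = 0.8·0.8500 / (0.8·0.8500 + 0.15·0.1500) ≈ 0.9680
After 'present': P(author N) = 0.2·0.9680 / (0.2·0.9680 + 0.85·0.0320) ≈ 0.8767

0.877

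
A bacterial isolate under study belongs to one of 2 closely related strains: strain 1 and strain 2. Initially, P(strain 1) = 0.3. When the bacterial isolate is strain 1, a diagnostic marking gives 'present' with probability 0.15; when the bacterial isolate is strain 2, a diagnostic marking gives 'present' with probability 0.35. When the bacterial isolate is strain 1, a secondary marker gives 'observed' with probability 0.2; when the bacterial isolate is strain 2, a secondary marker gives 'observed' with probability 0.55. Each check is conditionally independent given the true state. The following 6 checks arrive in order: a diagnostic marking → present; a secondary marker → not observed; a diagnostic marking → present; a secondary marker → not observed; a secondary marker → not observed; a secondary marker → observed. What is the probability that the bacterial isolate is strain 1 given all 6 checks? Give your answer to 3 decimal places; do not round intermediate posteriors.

After a diagnostic marking='present': P(strain 1) = 0.15·0.3000 / (0.15·0.3000 + 0.35·0.7000) ≈ 0.1552
After a secondary marker='not observed': P(strain 1) = 0.8·0.1552 / (0.8·0.1552 + 0.45·0.8448) ≈ 0.2462
After a diagnostic marking='present': P(strain 1) = 0.15·0.2462 / (0.15·0.2462 + 0.35·0.7538) ≈ 0.1228
After a secondary marker='not observed': P(strain 1) = 0.8·0.1228 / (0.8·0.1228 + 0.45·0.8772) ≈ 0.1992
After a secondary marker='not observed': P(strain 1) = 0.8·0.1992 / (0.8·0.1992 + 0.45·0.8008) ≈ 0.3067
After a secondary marker='observed': P(strain 1) = 0.2·0.3067 / (0.2·0.3067 + 0.55·0.6933) ≈ 0.1385

0.139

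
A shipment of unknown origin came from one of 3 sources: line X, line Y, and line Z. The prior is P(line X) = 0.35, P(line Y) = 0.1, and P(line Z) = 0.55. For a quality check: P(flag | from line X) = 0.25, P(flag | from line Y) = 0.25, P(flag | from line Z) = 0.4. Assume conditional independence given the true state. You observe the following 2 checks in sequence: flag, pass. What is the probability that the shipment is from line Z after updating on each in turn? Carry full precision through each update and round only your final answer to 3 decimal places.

0.610

Apply Bayes' rule sequentially, carrying P(line Z) forward.
After 'flag': normaliser = 0.25·0.3500 + 0.25·0.1000 + 0.4·0.5500; P(line X) ≈ 0.2632, P(line Y) ≈ 0.0752, P(line Z) ≈ 0.6617
After 'pass': normaliser = 0.75·0.2632 + 0.75·0.0752 + 0.6·0.6617; P(line X) ≈ 0.3033, P(line Y) ≈ 0.0867, P(line Z) ≈ 0.6101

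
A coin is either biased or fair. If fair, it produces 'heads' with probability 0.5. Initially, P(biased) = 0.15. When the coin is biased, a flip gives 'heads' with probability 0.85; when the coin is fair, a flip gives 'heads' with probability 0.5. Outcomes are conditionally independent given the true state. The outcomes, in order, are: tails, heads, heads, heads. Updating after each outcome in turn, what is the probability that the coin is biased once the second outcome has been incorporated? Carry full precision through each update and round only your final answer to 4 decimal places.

0.0826

After 'tails': P(biased) = 0.15·0.1500 / (0.15·0.1500 + 0.5·0.8500) ≈ 0.0503
After 'heads': P(biased) = 0.85·0.0503 / (0.85·0.0503 + 0.5·0.9497) ≈ 0.0826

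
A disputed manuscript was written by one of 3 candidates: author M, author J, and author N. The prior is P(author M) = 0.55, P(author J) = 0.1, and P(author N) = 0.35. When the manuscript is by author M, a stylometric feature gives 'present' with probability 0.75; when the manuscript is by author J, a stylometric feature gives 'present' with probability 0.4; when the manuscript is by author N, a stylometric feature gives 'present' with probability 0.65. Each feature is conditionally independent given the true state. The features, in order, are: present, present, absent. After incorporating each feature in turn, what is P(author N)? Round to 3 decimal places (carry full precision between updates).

After 'present': normaliser = 0.75·0.5500 + 0.4·0.1000 + 0.65·0.3500; P(author M) ≈ 0.6066, P(author J) ≈ 0.0588, P(author N) ≈ 0.3346
After 'present': normaliser = 0.75·0.6066 + 0.4·0.0588 + 0.65·0.3346; P(author M) ≈ 0.6537, P(author J) ≈ 0.0338, P(author N) ≈ 0.3125
After 'absent': normaliser = 0.25·0.6537 + 0.6·0.0338 + 0.35·0.3125; P(author M) ≈ 0.5576, P(author J) ≈ 0.0692, P(author N) ≈ 0.3732

0.373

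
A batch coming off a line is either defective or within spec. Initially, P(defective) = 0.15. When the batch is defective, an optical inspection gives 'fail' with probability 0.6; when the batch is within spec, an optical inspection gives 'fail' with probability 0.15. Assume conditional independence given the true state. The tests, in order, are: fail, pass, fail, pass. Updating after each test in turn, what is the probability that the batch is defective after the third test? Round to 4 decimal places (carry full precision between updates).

After 'fail': P(defective) = 0.6·0.1500 / (0.6·0.1500 + 0.15·0.8500) ≈ 0.4138
After 'pass': P(defective) = 0.4·0.4138 / (0.4·0.4138 + 0.85·0.5862) ≈ 0.2494
After 'fail': P(defective) = 0.6·0.2494 / (0.6·0.2494 + 0.15·0.7506) ≈ 0.5706

0.5706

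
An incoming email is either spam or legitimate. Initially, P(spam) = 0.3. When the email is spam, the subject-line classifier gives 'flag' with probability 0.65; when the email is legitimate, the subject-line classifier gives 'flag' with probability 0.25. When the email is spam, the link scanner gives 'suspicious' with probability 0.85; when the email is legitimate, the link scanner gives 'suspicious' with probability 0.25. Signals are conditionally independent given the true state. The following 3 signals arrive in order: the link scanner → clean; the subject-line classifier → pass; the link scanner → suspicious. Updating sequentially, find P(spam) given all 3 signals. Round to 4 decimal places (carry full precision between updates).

0.1197

After the link scanner='clean': P(spam) = 0.15·0.3000 / (0.15·0.3000 + 0.75·0.7000) ≈ 0.0789
After the subject-line classifier='pass': P(spam) = 0.35·0.0789 / (0.35·0.0789 + 0.75·0.9211) ≈ 0.0385
After the link scanner='suspicious': P(spam) = 0.85·0.0385 / (0.85·0.0385 + 0.25·0.9615) ≈ 0.1197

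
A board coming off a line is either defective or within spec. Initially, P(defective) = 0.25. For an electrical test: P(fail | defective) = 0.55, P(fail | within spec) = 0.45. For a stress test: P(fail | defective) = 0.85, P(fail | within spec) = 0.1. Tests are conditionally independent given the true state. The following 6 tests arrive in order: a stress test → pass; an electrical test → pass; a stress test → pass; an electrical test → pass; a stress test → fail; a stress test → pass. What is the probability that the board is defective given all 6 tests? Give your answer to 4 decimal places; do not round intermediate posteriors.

After a stress test='pass': P(defective) = 0.15·0.2500 / (0.15·0.2500 + 0.9·0.7500) ≈ 0.0526
After an electrical test='pass': P(defective) = 0.45·0.0526 / (0.45·0.0526 + 0.55·0.9474) ≈ 0.0435
After a stress test='pass': P(defective) = 0.15·0.0435 / (0.15·0.0435 + 0.9·0.9565) ≈ 0.0075
After an electrical test='pass': P(defective) = 0.45·0.0075 / (0.45·0.0075 + 0.55·0.9925) ≈ 0.0062
After a stress test='fail': P(defective) = 0.85·0.0062 / (0.85·0.0062 + 0.1·0.9938) ≈ 0.0500
After a stress test='pass': P(defective) = 0.15·0.0500 / (0.15·0.0500 + 0.9·0.9500) ≈ 0.0087

0.0087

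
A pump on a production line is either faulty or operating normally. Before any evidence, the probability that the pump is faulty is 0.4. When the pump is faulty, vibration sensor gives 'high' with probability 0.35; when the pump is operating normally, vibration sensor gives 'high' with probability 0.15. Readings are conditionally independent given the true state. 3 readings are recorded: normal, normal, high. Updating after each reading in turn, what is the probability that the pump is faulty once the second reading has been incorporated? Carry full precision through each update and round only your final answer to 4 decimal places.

0.2805

Apply Bayes' rule sequentially, carrying P(faulty) forward.
After 'normal': P(faulty) = 0.65·0.4000 / (0.65·0.4000 + 0.85·0.6000) ≈ 0.3377
After 'normal': P(faulty) = 0.65·0.3377 / (0.65·0.3377 + 0.85·0.6623) ≈ 0.2805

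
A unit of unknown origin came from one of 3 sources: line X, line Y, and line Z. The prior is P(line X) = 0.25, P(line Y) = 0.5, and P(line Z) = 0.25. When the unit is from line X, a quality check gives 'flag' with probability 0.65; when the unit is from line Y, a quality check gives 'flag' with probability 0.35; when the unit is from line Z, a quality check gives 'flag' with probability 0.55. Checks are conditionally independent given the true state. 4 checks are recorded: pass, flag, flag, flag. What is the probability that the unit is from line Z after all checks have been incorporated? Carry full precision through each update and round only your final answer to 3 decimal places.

0.330

Apply Bayes' rule sequentially, carrying P(line Z) forward.
After 'pass': normaliser = 0.35·0.2500 + 0.65·0.5000 + 0.45·0.2500; P(line X) ≈ 0.1667, P(line Y) ≈ 0.6190, P(line Z) ≈ 0.2143
After 'flag': normaliser = 0.65·0.1667 + 0.35·0.6190 + 0.55·0.2143; P(line X) ≈ 0.2446, P(line Y) ≈ 0.4892, P(line Z) ≈ 0.2661
After 'flag': normaliser = 0.65·0.2446 + 0.35·0.4892 + 0.55·0.2661; P(line X) ≈ 0.3336, P(line Y) ≈ 0.3593, P(line Z) ≈ 0.3071
After 'flag': normaliser = 0.65·0.3336 + 0.35·0.3593 + 0.55·0.3071; P(line X) ≈ 0.4239, P(line Y) ≈ 0.2458, P(line Z) ≈ 0.3302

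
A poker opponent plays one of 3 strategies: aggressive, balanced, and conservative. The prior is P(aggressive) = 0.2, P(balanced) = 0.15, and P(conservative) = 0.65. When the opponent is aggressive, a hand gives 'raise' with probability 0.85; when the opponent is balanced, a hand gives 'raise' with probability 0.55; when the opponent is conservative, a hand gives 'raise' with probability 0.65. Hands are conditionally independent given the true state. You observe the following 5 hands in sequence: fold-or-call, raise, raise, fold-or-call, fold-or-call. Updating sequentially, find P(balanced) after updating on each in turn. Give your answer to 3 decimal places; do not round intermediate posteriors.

After 'fold-or-call': normaliser = 0.15·0.2000 + 0.45·0.1500 + 0.35·0.6500; P(aggressive) ≈ 0.0923, P(balanced) ≈ 0.2077, P(conservative) ≈ 0.7000
After 'raise': normaliser = 0.85·0.0923 + 0.55·0.2077 + 0.65·0.7000; P(aggressive) ≈ 0.1211, P(balanced) ≈ 0.1764, P(conservative) ≈ 0.7025
After 'raise': normaliser = 0.85·0.1211 + 0.55·0.1764 + 0.65·0.7025; P(aggressive) ≈ 0.1568, P(balanced) ≈ 0.1477, P(conservative) ≈ 0.6954
After 'fold-or-call': normaliser = 0.15·0.1568 + 0.45·0.1477 + 0.35·0.6954; P(aggressive) ≈ 0.0706, P(balanced) ≈ 0.1994, P(conservative) ≈ 0.7300
After 'fold-or-call': normaliser = 0.15·0.0706 + 0.45·0.1994 + 0.35·0.7300; P(aggressive) ≈ 0.0297, P(balanced) ≈ 0.2522, P(conservative) ≈ 0.7181

0.252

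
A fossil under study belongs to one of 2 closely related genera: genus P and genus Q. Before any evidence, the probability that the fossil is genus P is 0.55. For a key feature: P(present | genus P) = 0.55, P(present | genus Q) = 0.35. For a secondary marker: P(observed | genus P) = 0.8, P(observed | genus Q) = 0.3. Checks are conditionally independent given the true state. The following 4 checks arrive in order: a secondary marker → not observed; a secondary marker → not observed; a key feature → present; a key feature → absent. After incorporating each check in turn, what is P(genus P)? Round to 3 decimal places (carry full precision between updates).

Each posterior becomes the prior for the next update.
After a secondary marker='not observed': P(genus P) = 0.2·0.5500 / (0.2·0.5500 + 0.7·0.4500) ≈ 0.2588
After a secondary marker='not observed': P(genus P) = 0.2·0.2588 / (0.2·0.2588 + 0.7·0.7412) ≈ 0.0907
After a key feature='present': P(genus P) = 0.55·0.0907 / (0.55·0.0907 + 0.35·0.9093) ≈ 0.1355
After a key feature='absent': P(genus P) = 0.45·0.1355 / (0.45·0.1355 + 0.65·0.8645) ≈ 0.0979

0.098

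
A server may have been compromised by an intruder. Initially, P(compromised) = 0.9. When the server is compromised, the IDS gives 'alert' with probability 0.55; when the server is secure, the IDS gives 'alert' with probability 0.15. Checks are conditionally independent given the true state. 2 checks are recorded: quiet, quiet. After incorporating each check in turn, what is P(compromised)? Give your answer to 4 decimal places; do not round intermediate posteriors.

0.7161

Apply Bayes' rule sequentially, carrying P(compromised) forward.
After 'quiet': P(compromised) = 0.45·0.9000 / (0.45·0.9000 + 0.85·0.1000) ≈ 0.8265
After 'quiet': P(compromised) = 0.45·0.8265 / (0.45·0.8265 + 0.85·0.1735) ≈ 0.7161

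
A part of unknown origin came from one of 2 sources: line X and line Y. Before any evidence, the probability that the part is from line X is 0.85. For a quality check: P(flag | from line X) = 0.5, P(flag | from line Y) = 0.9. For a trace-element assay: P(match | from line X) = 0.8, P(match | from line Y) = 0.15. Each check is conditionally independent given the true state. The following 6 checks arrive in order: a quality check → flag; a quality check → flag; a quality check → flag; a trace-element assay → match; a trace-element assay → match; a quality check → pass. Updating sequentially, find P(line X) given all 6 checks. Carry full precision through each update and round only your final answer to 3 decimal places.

After a quality check='flag': P(line X) = 0.5·0.8500 / (0.5·0.8500 + 0.9·0.1500) ≈ 0.7589
After a quality check='flag': P(line X) = 0.5·0.7589 / (0.5·0.7589 + 0.9·0.2411) ≈ 0.6362
After a quality check='flag': P(line X) = 0.5·0.6362 / (0.5·0.6362 + 0.9·0.3638) ≈ 0.4928
After a trace-element assay='match': P(line X) = 0.8·0.4928 / (0.8·0.4928 + 0.15·0.5072) ≈ 0.8382
After a trace-element assay='match': P(line X) = 0.8·0.8382 / (0.8·0.8382 + 0.15·0.1618) ≈ 0.9651
After a quality check='pass': P(line X) = 0.5·0.9651 / (0.5·0.9651 + 0.1·0.0349) ≈ 0.9928

0.993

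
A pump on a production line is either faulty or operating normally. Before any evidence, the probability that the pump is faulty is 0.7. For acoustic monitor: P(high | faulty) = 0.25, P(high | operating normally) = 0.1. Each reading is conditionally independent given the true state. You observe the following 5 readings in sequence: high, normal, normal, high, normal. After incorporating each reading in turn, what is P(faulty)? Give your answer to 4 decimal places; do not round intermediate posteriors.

0.8941

After 'high': P(faulty) = 0.25·0.7000 / (0.25·0.7000 + 0.1·0.3000) ≈ 0.8537
After 'normal': P(faulty) = 0.75·0.8537 / (0.75·0.8537 + 0.9·0.1463) ≈ 0.8294
After 'normal': P(faulty) = 0.75·0.8294 / (0.75·0.8294 + 0.9·0.1706) ≈ 0.8020
After 'high': P(faulty) = 0.25·0.8020 / (0.25·0.8020 + 0.1·0.1980) ≈ 0.9101
After 'normal': P(faulty) = 0.75·0.9101 / (0.75·0.9101 + 0.9·0.0899) ≈ 0.8941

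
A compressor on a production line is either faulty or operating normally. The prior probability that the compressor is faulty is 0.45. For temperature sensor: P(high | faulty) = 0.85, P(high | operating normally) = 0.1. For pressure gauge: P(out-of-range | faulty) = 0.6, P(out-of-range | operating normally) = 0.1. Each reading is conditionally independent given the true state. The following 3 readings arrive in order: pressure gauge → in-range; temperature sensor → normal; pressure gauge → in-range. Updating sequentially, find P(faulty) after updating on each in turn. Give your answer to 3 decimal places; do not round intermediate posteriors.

0.026

After pressure gauge='in-range': P(faulty) = 0.4·0.4500 / (0.4·0.4500 + 0.9·0.5500) ≈ 0.2667
After temperature sensor='normal': P(faulty) = 0.15·0.2667 / (0.15·0.2667 + 0.9·0.7333) ≈ 0.0571
After pressure gauge='in-range': P(faulty) = 0.4·0.0571 / (0.4·0.0571 + 0.9·0.9429) ≈ 0.0262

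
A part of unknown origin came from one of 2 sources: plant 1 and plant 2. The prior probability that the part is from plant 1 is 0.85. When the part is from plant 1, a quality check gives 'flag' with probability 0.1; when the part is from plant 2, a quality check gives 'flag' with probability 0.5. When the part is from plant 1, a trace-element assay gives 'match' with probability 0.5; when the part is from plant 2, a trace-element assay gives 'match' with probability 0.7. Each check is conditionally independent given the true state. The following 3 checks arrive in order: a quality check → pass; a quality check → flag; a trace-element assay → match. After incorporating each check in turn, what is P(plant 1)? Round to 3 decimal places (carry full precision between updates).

After a quality check='pass': P(plant 1) = 0.9·0.8500 / (0.9·0.8500 + 0.5·0.1500) ≈ 0.9107
After a quality check='flag': P(plant 1) = 0.1·0.9107 / (0.1·0.9107 + 0.5·0.0893) ≈ 0.6711
After a trace-element assay='match': P(plant 1) = 0.5·0.6711 / (0.5·0.6711 + 0.7·0.3289) ≈ 0.5930

0.593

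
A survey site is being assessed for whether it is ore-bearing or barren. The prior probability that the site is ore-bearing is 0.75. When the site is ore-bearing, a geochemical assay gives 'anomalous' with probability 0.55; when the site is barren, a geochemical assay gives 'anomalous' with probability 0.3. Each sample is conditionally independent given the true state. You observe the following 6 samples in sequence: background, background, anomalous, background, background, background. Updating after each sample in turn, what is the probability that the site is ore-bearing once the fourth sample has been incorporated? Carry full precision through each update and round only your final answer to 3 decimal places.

0.594

After 'background': P(ore) = 0.45·0.7500 / (0.45·0.7500 + 0.7·0.2500) ≈ 0.6585
After 'background': P(ore) = 0.45·0.6585 / (0.45·0.6585 + 0.7·0.3415) ≈ 0.5535
After 'anomalous': P(ore) = 0.55·0.5535 / (0.55·0.5535 + 0.3·0.4465) ≈ 0.6945
After 'background': P(ore) = 0.45·0.6945 / (0.45·0.6945 + 0.7·0.3055) ≈ 0.5937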